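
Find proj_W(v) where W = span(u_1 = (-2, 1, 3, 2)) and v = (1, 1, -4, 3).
proj_W(v) = (7/9, -7/18, -7/6, -7/9)

Set up U = [u_1 | ... | u_1] ∈ R^(4×1). The projector onto W = col(U) is P = U (U^T U)^(-1) U^T.
Compute U^T U =
  [18],
and U^T v = (-7).
Solve U^T U · c = U^T v for the coefficients: c = (-7/18). The projection is proj_W(v) = U c.
Check: (v - proj_W(v)) · u_1 = 0  (should be 0).
Result: proj_W(v) = (7/9, -7/18, -7/6, -7/9).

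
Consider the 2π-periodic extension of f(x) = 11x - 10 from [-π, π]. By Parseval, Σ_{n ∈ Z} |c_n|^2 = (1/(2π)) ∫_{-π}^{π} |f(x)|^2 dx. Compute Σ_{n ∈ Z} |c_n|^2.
Σ |c_n|^2 = 121π^2/3 + 100

Expand and integrate term by term over [-π, π]:
  ∫ (11x)^2 dx = 121·(2π^3/3); ∫ 2·11·(-10)·x dx = 0 (odd integrand); ∫ (-10)^2 dx = 100·2π.
So (1/(2π)) ∫_{-π}^{π} (11x - 10)^2 dx = 121π^2/3 + 100 = 121π^2/3 + 100.
Parseval ⇒ Σ |c_n|^2 = 121π^2/3 + 100.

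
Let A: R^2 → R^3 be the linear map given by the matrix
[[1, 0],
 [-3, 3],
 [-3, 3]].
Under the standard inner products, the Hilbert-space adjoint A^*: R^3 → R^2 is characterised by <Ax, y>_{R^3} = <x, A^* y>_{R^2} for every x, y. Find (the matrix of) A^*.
A^* = A^T =
[[1, -3, -3],
 [0, 3, 3]]

For real matrices with standard dot products, the defining identity <Ax, y> = <x, A^* y> gives (Ax)^T y = x^T (A^*) y, i.e. x^T A^T y = x^T (A^*) y. Since this holds for all x, y, we must have A^* = A^T. Therefore
A^* =
[[1, -3, -3],
 [0, 3, 3]].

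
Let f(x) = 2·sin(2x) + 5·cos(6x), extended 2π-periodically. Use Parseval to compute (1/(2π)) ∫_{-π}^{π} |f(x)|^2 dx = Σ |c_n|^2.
Σ |c_n|^2 = 29/2

Expand |f|^2 and use orthogonality of {sin(nx), cos(mx)} on [-π, π]:
  ∫_{-π}^{π} sin(nx)^2 dx = π, ∫ cos(mx)^2 dx = π, and cross terms integrate to 0.
So ∫_{-π}^{π} f(x)^2 dx = 2^2 · π + 5^2 · π = (4 + 25)π.
Divide by 2π: (4 + 25)/2 = 29/2.
By Parseval, this equals Σ |c_n|^2.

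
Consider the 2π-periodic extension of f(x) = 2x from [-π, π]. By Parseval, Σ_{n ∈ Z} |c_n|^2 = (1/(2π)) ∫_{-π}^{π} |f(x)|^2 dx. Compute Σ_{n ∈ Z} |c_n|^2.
Σ |c_n|^2 = 4π^2/3

Expand and integrate term by term over [-π, π]:
  ∫ (2x)^2 dx = 4·(2π^3/3); ∫ 2·2·(0)·x dx = 0 (odd integrand); ∫ 0^2 dx = 0·2π.
So (1/(2π)) ∫_{-π}^{π} (2x)^2 dx = 4π^2/3 + 0 = 4π^2/3.
Parseval ⇒ Σ |c_n|^2 = 4π^2/3.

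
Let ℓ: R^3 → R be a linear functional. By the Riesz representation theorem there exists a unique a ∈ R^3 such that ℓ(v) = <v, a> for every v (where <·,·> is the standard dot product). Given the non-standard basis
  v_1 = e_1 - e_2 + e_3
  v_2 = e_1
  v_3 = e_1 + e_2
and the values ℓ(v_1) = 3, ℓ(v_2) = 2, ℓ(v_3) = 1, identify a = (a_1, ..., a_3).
a = (2, -1, 0)

Write a = (a_1, ..., a_3) in the standard basis. For each basis vector v_i, ℓ(v_i) = <v_i, a> is a linear equation in the a_j's. Collect the n equations into a matrix system V a = ℓ, where row i of V is v_i (expressed in the standard basis). Since V is invertible (lower-triangular with 1s on the diagonal, up to permutation), solve by back-substitution:
  V =
[[1, -1, 1],
 [1, 0, 0],
 [1, 1, 0]]
  V a = (3, 2, 1)
Solving gives a = (2, -1, 0).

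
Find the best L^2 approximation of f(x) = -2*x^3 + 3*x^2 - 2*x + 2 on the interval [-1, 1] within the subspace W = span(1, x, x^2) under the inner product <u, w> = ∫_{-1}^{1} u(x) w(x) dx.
g(x) = 3*x^2 - 16*x/5 + 2

The best approximation g ∈ W is the orthogonal projection of f onto W. Writing g = a_0 + a_1 x + a_2 x^2, the coefficients solve the normal equations G · a = b where
  G_{ij} = <φ_i, φ_j> and b_i = <f, φ_i>, with φ_0 = 1, φ_1 = x, φ_2 = x^2.
G =
  [2, 0, 2/3]
  [0, 2/3, 0]
  [2/3, 0, 2/5],
b = (6, -32/15, 38/15).
Solving gives a_0 = 2, a_1 = -16/5, a_2 = 3, so
  g(x) = 3*x^2 - 16*x/5 + 2.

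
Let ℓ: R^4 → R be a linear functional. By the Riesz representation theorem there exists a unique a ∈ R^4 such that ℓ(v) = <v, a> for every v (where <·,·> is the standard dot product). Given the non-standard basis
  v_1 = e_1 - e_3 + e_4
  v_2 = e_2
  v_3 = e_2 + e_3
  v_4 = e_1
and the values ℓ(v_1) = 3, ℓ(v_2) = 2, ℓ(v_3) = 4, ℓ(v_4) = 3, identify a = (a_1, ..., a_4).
a = (3, 2, 2, 2)

Write a = (a_1, ..., a_4) in the standard basis. For each basis vector v_i, ℓ(v_i) = <v_i, a> is a linear equation in the a_j's. Collect the n equations into a matrix system V a = ℓ, where row i of V is v_i (expressed in the standard basis). Since V is invertible (lower-triangular with 1s on the diagonal, up to permutation), solve by back-substitution:
  V =
[[1, 0, -1, 1],
 [0, 1, 0, 0],
 [0, 1, 1, 0],
 [1, 0, 0, 0]]
  V a = (3, 2, 4, 3)
Solving gives a = (3, 2, 2, 2).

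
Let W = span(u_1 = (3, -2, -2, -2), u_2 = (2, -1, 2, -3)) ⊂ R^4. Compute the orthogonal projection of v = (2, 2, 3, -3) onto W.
proj_W(v) = (136/139, -69/278, 471/139, -743/278)

Set up U = [u_1 | ... | u_2] ∈ R^(4×2). The projector onto W = col(U) is P = U (U^T U)^(-1) U^T.
Compute U^T U =
  [21, 10]
  [10, 18],
and U^T v = (2, 17).
Solve U^T U · c = U^T v for the coefficients: c = (-67/139, 337/278). The projection is proj_W(v) = U c.
Check: (v - proj_W(v)) · u_1 = 0  (should be 0).
Check: (v - proj_W(v)) · u_2 = 0  (should be 0).
Result: proj_W(v) = (136/139, -69/278, 471/139, -743/278).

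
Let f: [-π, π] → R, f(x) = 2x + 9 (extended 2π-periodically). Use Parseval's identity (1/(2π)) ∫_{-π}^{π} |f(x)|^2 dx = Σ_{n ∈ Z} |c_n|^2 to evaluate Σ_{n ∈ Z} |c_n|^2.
Σ |c_n|^2 = 4π^2/3 + 81

Expand and integrate term by term over [-π, π]:
  ∫ (2x)^2 dx = 4·(2π^3/3); ∫ 2·2·(9)·x dx = 0 (odd integrand); ∫ 9^2 dx = 81·2π.
So (1/(2π)) ∫_{-π}^{π} (2x + 9)^2 dx = 4π^2/3 + 81 = 4π^2/3 + 81.
Parseval ⇒ Σ |c_n|^2 = 4π^2/3 + 81.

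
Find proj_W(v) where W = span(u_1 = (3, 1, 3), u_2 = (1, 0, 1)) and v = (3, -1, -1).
proj_W(v) = (1, -1, 1)

Set up U = [u_1 | ... | u_2] ∈ R^(3×2). The projector onto W = col(U) is P = U (U^T U)^(-1) U^T.
Compute U^T U =
  [19, 6]
  [6, 2],
and U^T v = (5, 2).
Solve U^T U · c = U^T v for the coefficients: c = (-1, 4). The projection is proj_W(v) = U c.
Check: (v - proj_W(v)) · u_1 = 0  (should be 0).
Check: (v - proj_W(v)) · u_2 = 0  (should be 0).
Result: proj_W(v) = (1, -1, 1).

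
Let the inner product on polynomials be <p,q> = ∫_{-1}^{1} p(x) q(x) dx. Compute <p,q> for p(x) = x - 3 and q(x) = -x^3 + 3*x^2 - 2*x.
<p,q> = -116/15

Expand the product: p(x)·q(x) = -x^4 + 6*x^3 - 11*x^2 + 6*x.
∫_{-1}^{1} of each monomial x^k gives [2/(k+1) if k even, 0 if k odd]. Integrating term-by-term (or equivalently evaluating the antiderivative F(x) = -x^5/5 + 3*x^4/2 - 11*x^3/3 + 3*x^2 at the endpoints):
  F(1) − F(−1) = 19/30 − (251/30) = -116/15.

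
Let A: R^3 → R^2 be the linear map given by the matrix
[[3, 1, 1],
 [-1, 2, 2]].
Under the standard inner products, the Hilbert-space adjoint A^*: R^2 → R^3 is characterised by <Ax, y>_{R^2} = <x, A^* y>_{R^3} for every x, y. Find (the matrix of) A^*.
A^* = A^T =
[[3, -1],
 [1, 2],
 [1, 2]]

For real matrices with standard dot products, the defining identity <Ax, y> = <x, A^* y> gives (Ax)^T y = x^T (A^*) y, i.e. x^T A^T y = x^T (A^*) y. Since this holds for all x, y, we must have A^* = A^T. Therefore
A^* =
[[3, -1],
 [1, 2],
 [1, 2]].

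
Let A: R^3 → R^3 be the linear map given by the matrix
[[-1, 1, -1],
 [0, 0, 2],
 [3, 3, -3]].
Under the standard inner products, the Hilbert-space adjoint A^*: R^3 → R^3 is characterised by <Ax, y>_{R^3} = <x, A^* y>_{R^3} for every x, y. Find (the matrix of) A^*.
A^* = A^T =
[[-1, 0, 3],
 [1, 0, 3],
 [-1, 2, -3]]

For real matrices with standard dot products, the defining identity <Ax, y> = <x, A^* y> gives (Ax)^T y = x^T (A^*) y, i.e. x^T A^T y = x^T (A^*) y. Since this holds for all x, y, we must have A^* = A^T. Therefore
A^* =
[[-1, 0, 3],
 [1, 0, 3],
 [-1, 2, -3]].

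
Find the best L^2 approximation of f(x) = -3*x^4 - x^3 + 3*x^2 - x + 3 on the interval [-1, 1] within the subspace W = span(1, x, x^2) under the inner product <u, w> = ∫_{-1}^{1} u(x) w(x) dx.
g(x) = 3*x^2/7 - 8*x/5 + 114/35

The best approximation g ∈ W is the orthogonal projection of f onto W. Writing g = a_0 + a_1 x + a_2 x^2, the coefficients solve the normal equations G · a = b where
  G_{ij} = <φ_i, φ_j> and b_i = <f, φ_i>, with φ_0 = 1, φ_1 = x, φ_2 = x^2.
G =
  [2, 0, 2/3]
  [0, 2/3, 0]
  [2/3, 0, 2/5],
b = (34/5, -16/15, 82/35).
Solving gives a_0 = 114/35, a_1 = -8/5, a_2 = 3/7, so
  g(x) = 3*x^2/7 - 8*x/5 + 114/35.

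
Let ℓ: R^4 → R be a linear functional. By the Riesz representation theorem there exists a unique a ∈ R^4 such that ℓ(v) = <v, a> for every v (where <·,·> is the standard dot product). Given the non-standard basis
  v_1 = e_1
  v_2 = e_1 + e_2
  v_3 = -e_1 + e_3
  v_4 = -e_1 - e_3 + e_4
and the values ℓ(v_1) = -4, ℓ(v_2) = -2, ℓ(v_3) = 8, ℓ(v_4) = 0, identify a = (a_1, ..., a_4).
a = (-4, 2, 4, 0)

Write a = (a_1, ..., a_4) in the standard basis. For each basis vector v_i, ℓ(v_i) = <v_i, a> is a linear equation in the a_j's. Collect the n equations into a matrix system V a = ℓ, where row i of V is v_i (expressed in the standard basis). Since V is invertible (lower-triangular with 1s on the diagonal, up to permutation), solve by back-substitution:
  V =
[[1, 0, 0, 0],
 [1, 1, 0, 0],
 [-1, 0, 1, 0],
 [-1, 0, -1, 1]]
  V a = (-4, -2, 8, 0)
Solving gives a = (-4, 2, 4, 0).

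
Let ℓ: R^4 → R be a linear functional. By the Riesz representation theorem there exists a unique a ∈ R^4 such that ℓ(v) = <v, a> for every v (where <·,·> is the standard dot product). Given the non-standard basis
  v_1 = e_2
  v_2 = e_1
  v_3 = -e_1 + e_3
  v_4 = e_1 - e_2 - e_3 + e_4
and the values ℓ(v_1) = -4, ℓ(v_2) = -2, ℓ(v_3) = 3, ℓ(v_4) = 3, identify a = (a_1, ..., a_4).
a = (-2, -4, 1, 2)

Write a = (a_1, ..., a_4) in the standard basis. For each basis vector v_i, ℓ(v_i) = <v_i, a> is a linear equation in the a_j's. Collect the n equations into a matrix system V a = ℓ, where row i of V is v_i (expressed in the standard basis). Since V is invertible (lower-triangular with 1s on the diagonal, up to permutation), solve by back-substitution:
  V =
[[0, 1, 0, 0],
 [1, 0, 0, 0],
 [-1, 0, 1, 0],
 [1, -1, -1, 1]]
  V a = (-4, -2, 3, 3)
Solving gives a = (-2, -4, 1, 2).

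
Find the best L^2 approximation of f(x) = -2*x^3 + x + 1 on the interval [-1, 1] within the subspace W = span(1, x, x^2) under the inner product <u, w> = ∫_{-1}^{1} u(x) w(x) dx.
g(x) = 1 - x/5

The best approximation g ∈ W is the orthogonal projection of f onto W. Writing g = a_0 + a_1 x + a_2 x^2, the coefficients solve the normal equations G · a = b where
  G_{ij} = <φ_i, φ_j> and b_i = <f, φ_i>, with φ_0 = 1, φ_1 = x, φ_2 = x^2.
G =
  [2, 0, 2/3]
  [0, 2/3, 0]
  [2/3, 0, 2/5],
b = (2, -2/15, 2/3).
Solving gives a_0 = 1, a_1 = -1/5, a_2 = 0, so
  g(x) = 1 - x/5.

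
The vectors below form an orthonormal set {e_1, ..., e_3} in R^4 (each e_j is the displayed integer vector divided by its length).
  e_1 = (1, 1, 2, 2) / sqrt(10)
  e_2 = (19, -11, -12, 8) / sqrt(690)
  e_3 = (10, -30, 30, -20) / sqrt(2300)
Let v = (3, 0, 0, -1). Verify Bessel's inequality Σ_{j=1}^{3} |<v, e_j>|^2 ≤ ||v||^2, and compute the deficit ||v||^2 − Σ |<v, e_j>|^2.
Σ |<v, e_j>|^2 = 14/3; ||v||^2 = 10; deficit = 16/3

Write each e_j = u_j / sqrt(<u_j, u_j>) where u_j is the displayed integer vector. Then <v, e_j> = <v, u_j> / sqrt(<u_j, u_j>), so |<v, e_j>|^2 = <v, u_j>^2 / <u_j, u_j>.
Coefficients: <v, e_1> = 1/sqrt(10), <v, e_2> = 49/sqrt(690), <v, e_3> = 50/sqrt(2300).
Square and sum: Σ |<v, e_j>|^2 = 14/3.
Compute ||v||^2 = v·v = 10.
Deficit = 10 − 14/3 = 16/3 ≥ 0, confirming Bessel's inequality. (The deficit equals ||v − Σ <v,e_j> e_j||^2, the squared distance from v to span{e_j}.)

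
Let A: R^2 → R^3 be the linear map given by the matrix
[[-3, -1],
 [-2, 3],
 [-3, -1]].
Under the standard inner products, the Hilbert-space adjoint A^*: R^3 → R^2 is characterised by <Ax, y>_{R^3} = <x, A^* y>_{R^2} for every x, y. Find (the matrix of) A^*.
A^* = A^T =
[[-3, -2, -3],
 [-1, 3, -1]]

For real matrices with standard dot products, the defining identity <Ax, y> = <x, A^* y> gives (Ax)^T y = x^T (A^*) y, i.e. x^T A^T y = x^T (A^*) y. Since this holds for all x, y, we must have A^* = A^T. Therefore
A^* =
[[-3, -2, -3],
 [-1, 3, -1]].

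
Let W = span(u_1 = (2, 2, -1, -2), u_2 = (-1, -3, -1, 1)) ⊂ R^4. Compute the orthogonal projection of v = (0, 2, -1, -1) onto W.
proj_W(v) = (1, 7/5, -1/5, -1)

Set up U = [u_1 | ... | u_2] ∈ R^(4×2). The projector onto W = col(U) is P = U (U^T U)^(-1) U^T.
Compute U^T U =
  [13, -9]
  [-9, 12],
and U^T v = (7, -6).
Solve U^T U · c = U^T v for the coefficients: c = (2/5, -1/5). The projection is proj_W(v) = U c.
Check: (v - proj_W(v)) · u_1 = 0  (should be 0).
Check: (v - proj_W(v)) · u_2 = 0  (should be 0).
Result: proj_W(v) = (1, 7/5, -1/5, -1).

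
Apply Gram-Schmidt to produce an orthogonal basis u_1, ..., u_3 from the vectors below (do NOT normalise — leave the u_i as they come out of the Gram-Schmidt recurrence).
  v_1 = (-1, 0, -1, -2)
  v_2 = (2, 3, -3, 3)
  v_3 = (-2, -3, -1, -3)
Orthogonal basis:
  u_1 = (-1, 0, -1, -2)
  u_2 = (7/6, 3, -23/6, 4/3)
  u_3 = (0, -12/7, -8/7, 4/7)

Apply the Gram-Schmidt recurrence
  u_1 = v_1
  u_i = v_i − Σ_{j<i} ((v_i · u_j) / (u_j · u_j)) · u_j.

Step by step this gives:
  u_1 = (-1, 0, -1, -2)
  u_2 = (7/6, 3, -23/6, 4/3)
  u_3 = (0, -12/7, -8/7, 4/7)

Orthogonality check:
  u_2 · u_1 = 0 (should be 0)
  u_3 · u_1 = 0 (should be 0)
  u_3 · u_2 = 0 (should be 0)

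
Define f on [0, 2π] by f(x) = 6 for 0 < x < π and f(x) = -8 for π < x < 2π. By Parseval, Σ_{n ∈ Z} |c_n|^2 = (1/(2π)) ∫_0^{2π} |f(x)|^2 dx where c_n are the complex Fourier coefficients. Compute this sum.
Σ |c_n|^2 = 50

Parseval equates the L^2 energy of f (normalised by 1/(2π)) with the ℓ^2 sum of its Fourier coefficients: (1/(2π)) ∫_0^{2π} |f|^2 = Σ |c_n|^2.
Compute the left side: (1/(2π)) [∫_0^π 6^2 dx + ∫_π^{2π} (-8)^2 dx] = (1/(2π)) · (36π + 64π) = (36 + 64)/2 = 50.
So Σ_{n ∈ Z} |c_n|^2 = 50.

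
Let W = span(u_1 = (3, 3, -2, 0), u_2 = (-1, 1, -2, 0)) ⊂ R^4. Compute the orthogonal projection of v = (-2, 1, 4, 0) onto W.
proj_W(v) = (-18/29, -51/29, 56/29, 0)

Set up U = [u_1 | ... | u_2] ∈ R^(4×2). The projector onto W = col(U) is P = U (U^T U)^(-1) U^T.
Compute U^T U =
  [22, 4]
  [4, 6],
and U^T v = (-11, -5).
Solve U^T U · c = U^T v for the coefficients: c = (-23/58, -33/58). The projection is proj_W(v) = U c.
Check: (v - proj_W(v)) · u_1 = 0  (should be 0).
Check: (v - proj_W(v)) · u_2 = 0  (should be 0).
Result: proj_W(v) = (-18/29, -51/29, 56/29, 0).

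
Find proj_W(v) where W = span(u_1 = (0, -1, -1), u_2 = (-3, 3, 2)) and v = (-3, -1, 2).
proj_W(v) = (-45/19, 17/19, 2/19)

Set up U = [u_1 | ... | u_2] ∈ R^(3×2). The projector onto W = col(U) is P = U (U^T U)^(-1) U^T.
Compute U^T U =
  [2, -5]
  [-5, 22],
and U^T v = (-1, 10).
Solve U^T U · c = U^T v for the coefficients: c = (28/19, 15/19). The projection is proj_W(v) = U c.
Check: (v - proj_W(v)) · u_1 = 0  (should be 0).
Check: (v - proj_W(v)) · u_2 = 0  (should be 0).
Result: proj_W(v) = (-45/19, 17/19, 2/19).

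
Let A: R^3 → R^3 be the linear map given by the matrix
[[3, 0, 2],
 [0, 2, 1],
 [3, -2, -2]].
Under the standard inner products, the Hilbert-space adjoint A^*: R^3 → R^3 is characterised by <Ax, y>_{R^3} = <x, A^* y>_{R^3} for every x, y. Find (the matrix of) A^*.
A^* = A^T =
[[3, 0, 3],
 [0, 2, -2],
 [2, 1, -2]]

For real matrices with standard dot products, the defining identity <Ax, y> = <x, A^* y> gives (Ax)^T y = x^T (A^*) y, i.e. x^T A^T y = x^T (A^*) y. Since this holds for all x, y, we must have A^* = A^T. Therefore
A^* =
[[3, 0, 3],
 [0, 2, -2],
 [2, 1, -2]].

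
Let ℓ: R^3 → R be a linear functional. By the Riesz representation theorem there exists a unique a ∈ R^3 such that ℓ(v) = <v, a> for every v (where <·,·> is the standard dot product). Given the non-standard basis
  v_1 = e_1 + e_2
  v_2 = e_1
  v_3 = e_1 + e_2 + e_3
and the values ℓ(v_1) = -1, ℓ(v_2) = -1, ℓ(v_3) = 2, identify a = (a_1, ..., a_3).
a = (-1, 0, 3)

Write a = (a_1, ..., a_3) in the standard basis. For each basis vector v_i, ℓ(v_i) = <v_i, a> is a linear equation in the a_j's. Collect the n equations into a matrix system V a = ℓ, where row i of V is v_i (expressed in the standard basis). Since V is invertible (lower-triangular with 1s on the diagonal, up to permutation), solve by back-substitution:
  V =
[[1, 1, 0],
 [1, 0, 0],
 [1, 1, 1]]
  V a = (-1, -1, 2)
Solving gives a = (-1, 0, 3).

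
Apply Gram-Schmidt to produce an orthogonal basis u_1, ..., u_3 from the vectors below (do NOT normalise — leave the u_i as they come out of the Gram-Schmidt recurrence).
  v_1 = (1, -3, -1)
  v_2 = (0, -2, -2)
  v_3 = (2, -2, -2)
Orthogonal basis:
  u_1 = (1, -3, -1)
  u_2 = (-8/11, 2/11, -14/11)
  u_3 = (4/3, 2/3, -2/3)

Apply the Gram-Schmidt recurrence
  u_1 = v_1
  u_i = v_i − Σ_{j<i} ((v_i · u_j) / (u_j · u_j)) · u_j.

Step by step this gives:
  u_1 = (1, -3, -1)
  u_2 = (-8/11, 2/11, -14/11)
  u_3 = (4/3, 2/3, -2/3)

Orthogonality check:
  u_2 · u_1 = 0 (should be 0)
  u_3 · u_1 = 0 (should be 0)
  u_3 · u_2 = 0 (should be 0)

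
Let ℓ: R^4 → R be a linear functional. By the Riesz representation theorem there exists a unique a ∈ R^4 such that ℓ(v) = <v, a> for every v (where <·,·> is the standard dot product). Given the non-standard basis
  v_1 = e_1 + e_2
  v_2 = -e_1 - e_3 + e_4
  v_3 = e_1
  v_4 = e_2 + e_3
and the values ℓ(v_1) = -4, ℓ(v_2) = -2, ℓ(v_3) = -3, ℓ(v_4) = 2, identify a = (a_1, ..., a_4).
a = (-3, -1, 3, -2)

Write a = (a_1, ..., a_4) in the standard basis. For each basis vector v_i, ℓ(v_i) = <v_i, a> is a linear equation in the a_j's. Collect the n equations into a matrix system V a = ℓ, where row i of V is v_i (expressed in the standard basis). Since V is invertible (lower-triangular with 1s on the diagonal, up to permutation), solve by back-substitution:
  V =
[[1, 1, 0, 0],
 [-1, 0, -1, 1],
 [1, 0, 0, 0],
 [0, 1, 1, 0]]
  V a = (-4, -2, -3, 2)
Solving gives a = (-3, -1, 3, -2).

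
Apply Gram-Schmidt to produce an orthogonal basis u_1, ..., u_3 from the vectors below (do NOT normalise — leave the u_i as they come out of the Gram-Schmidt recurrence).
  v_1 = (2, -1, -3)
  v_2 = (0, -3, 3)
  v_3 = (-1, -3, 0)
Orthogonal basis:
  u_1 = (2, -1, -3)
  u_2 = (6/7, -24/7, 12/7)
  u_3 = (-5/3, -5/6, -5/6)

Apply the Gram-Schmidt recurrence
  u_1 = v_1
  u_i = v_i − Σ_{j<i} ((v_i · u_j) / (u_j · u_j)) · u_j.

Step by step this gives:
  u_1 = (2, -1, -3)
  u_2 = (6/7, -24/7, 12/7)
  u_3 = (-5/3, -5/6, -5/6)

Orthogonality check:
  u_2 · u_1 = 0 (should be 0)
  u_3 · u_1 = 0 (should be 0)
  u_3 · u_2 = 0 (should be 0)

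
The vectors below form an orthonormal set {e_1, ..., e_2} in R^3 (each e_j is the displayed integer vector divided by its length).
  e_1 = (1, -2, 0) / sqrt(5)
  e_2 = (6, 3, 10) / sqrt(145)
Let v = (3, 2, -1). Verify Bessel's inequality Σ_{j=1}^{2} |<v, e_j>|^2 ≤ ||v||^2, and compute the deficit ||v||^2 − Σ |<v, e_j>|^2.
Σ |<v, e_j>|^2 = 45/29; ||v||^2 = 14; deficit = 361/29

Write each e_j = u_j / sqrt(<u_j, u_j>) where u_j is the displayed integer vector. Then <v, e_j> = <v, u_j> / sqrt(<u_j, u_j>), so |<v, e_j>|^2 = <v, u_j>^2 / <u_j, u_j>.
Coefficients: <v, e_1> = -1/sqrt(5), <v, e_2> = 14/sqrt(145).
Square and sum: Σ |<v, e_j>|^2 = 45/29.
Compute ||v||^2 = v·v = 14.
Deficit = 14 − 45/29 = 361/29 ≥ 0, confirming Bessel's inequality. (The deficit equals ||v − Σ <v,e_j> e_j||^2, the squared distance from v to span{e_j}.)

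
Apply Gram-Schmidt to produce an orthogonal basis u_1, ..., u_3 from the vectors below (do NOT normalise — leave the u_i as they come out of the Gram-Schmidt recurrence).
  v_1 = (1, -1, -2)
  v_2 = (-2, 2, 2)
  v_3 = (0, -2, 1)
Orthogonal basis:
  u_1 = (1, -1, -2)
  u_2 = (-2/3, 2/3, -2/3)
  u_3 = (-1, -1, 0)

Apply the Gram-Schmidt recurrence
  u_1 = v_1
  u_i = v_i − Σ_{j<i} ((v_i · u_j) / (u_j · u_j)) · u_j.

Step by step this gives:
  u_1 = (1, -1, -2)
  u_2 = (-2/3, 2/3, -2/3)
  u_3 = (-1, -1, 0)

Orthogonality check:
  u_2 · u_1 = 0 (should be 0)
  u_3 · u_1 = 0 (should be 0)
  u_3 · u_2 = 0 (should be 0)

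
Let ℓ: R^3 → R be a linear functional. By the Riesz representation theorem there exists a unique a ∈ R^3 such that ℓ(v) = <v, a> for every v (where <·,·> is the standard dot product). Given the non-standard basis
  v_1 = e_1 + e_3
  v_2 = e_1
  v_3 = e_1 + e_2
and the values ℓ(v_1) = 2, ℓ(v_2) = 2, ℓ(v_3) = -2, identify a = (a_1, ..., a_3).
a = (2, -4, 0)

Write a = (a_1, ..., a_3) in the standard basis. For each basis vector v_i, ℓ(v_i) = <v_i, a> is a linear equation in the a_j's. Collect the n equations into a matrix system V a = ℓ, where row i of V is v_i (expressed in the standard basis). Since V is invertible (lower-triangular with 1s on the diagonal, up to permutation), solve by back-substitution:
  V =
[[1, 0, 1],
 [1, 0, 0],
 [1, 1, 0]]
  V a = (2, 2, -2)
Solving gives a = (2, -4, 0).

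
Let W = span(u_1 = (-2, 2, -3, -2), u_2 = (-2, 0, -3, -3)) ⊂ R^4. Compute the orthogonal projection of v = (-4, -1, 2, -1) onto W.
proj_W(v) = (-32/101, -102/101, -48/101, -99/101)

Set up U = [u_1 | ... | u_2] ∈ R^(4×2). The projector onto W = col(U) is P = U (U^T U)^(-1) U^T.
Compute U^T U =
  [21, 19]
  [19, 22],
and U^T v = (2, 5).
Solve U^T U · c = U^T v for the coefficients: c = (-51/101, 67/101). The projection is proj_W(v) = U c.
Check: (v - proj_W(v)) · u_1 = 0  (should be 0).
Check: (v - proj_W(v)) · u_2 = 0  (should be 0).
Result: proj_W(v) = (-32/101, -102/101, -48/101, -99/101).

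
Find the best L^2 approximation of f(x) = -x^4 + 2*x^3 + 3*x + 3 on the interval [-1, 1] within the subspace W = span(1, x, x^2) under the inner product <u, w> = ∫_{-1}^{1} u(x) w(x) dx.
g(x) = -6*x^2/7 + 21*x/5 + 108/35

The best approximation g ∈ W is the orthogonal projection of f onto W. Writing g = a_0 + a_1 x + a_2 x^2, the coefficients solve the normal equations G · a = b where
  G_{ij} = <φ_i, φ_j> and b_i = <f, φ_i>, with φ_0 = 1, φ_1 = x, φ_2 = x^2.
G =
  [2, 0, 2/3]
  [0, 2/3, 0]
  [2/3, 0, 2/5],
b = (28/5, 14/5, 12/7).
Solving gives a_0 = 108/35, a_1 = 21/5, a_2 = -6/7, so
  g(x) = -6*x^2/7 + 21*x/5 + 108/35.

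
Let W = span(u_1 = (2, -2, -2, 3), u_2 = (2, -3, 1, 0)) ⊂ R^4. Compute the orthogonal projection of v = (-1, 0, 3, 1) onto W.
proj_W(v) = (-17/115, -27/230, 217/230, -117/115)

Set up U = [u_1 | ... | u_2] ∈ R^(4×2). The projector onto W = col(U) is P = U (U^T U)^(-1) U^T.
Compute U^T U =
  [21, 8]
  [8, 14],
and U^T v = (-5, 1).
Solve U^T U · c = U^T v for the coefficients: c = (-39/115, 61/230). The projection is proj_W(v) = U c.
Check: (v - proj_W(v)) · u_1 = 0  (should be 0).
Check: (v - proj_W(v)) · u_2 = 0  (should be 0).
Result: proj_W(v) = (-17/115, -27/230, 217/230, -117/115).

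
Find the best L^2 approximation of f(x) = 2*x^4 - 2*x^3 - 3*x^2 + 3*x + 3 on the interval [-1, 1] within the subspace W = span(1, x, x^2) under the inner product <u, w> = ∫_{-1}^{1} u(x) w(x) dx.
g(x) = -9*x^2/7 + 9*x/5 + 99/35

The best approximation g ∈ W is the orthogonal projection of f onto W. Writing g = a_0 + a_1 x + a_2 x^2, the coefficients solve the normal equations G · a = b where
  G_{ij} = <φ_i, φ_j> and b_i = <f, φ_i>, with φ_0 = 1, φ_1 = x, φ_2 = x^2.
G =
  [2, 0, 2/3]
  [0, 2/3, 0]
  [2/3, 0, 2/5],
b = (24/5, 6/5, 48/35).
Solving gives a_0 = 99/35, a_1 = 9/5, a_2 = -9/7, so
  g(x) = -9*x^2/7 + 9*x/5 + 99/35.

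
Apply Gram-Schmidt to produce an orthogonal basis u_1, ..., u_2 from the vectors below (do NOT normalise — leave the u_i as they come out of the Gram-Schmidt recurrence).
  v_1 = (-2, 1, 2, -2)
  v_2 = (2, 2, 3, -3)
Orthogonal basis:
  u_1 = (-2, 1, 2, -2)
  u_2 = (46/13, 16/13, 19/13, -19/13)

Apply the Gram-Schmidt recurrence
  u_1 = v_1
  u_i = v_i − Σ_{j<i} ((v_i · u_j) / (u_j · u_j)) · u_j.

Step by step this gives:
  u_1 = (-2, 1, 2, -2)
  u_2 = (46/13, 16/13, 19/13, -19/13)

Orthogonality check:
  u_2 · u_1 = 0 (should be 0)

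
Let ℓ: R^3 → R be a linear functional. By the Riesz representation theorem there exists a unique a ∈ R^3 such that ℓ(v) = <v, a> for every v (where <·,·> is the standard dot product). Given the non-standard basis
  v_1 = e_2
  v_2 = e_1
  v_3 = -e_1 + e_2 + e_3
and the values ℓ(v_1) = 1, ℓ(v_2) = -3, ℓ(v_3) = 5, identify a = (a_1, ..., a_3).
a = (-3, 1, 1)

Write a = (a_1, ..., a_3) in the standard basis. For each basis vector v_i, ℓ(v_i) = <v_i, a> is a linear equation in the a_j's. Collect the n equations into a matrix system V a = ℓ, where row i of V is v_i (expressed in the standard basis). Since V is invertible (lower-triangular with 1s on the diagonal, up to permutation), solve by back-substitution:
  V =
[[0, 1, 0],
 [1, 0, 0],
 [-1, 1, 1]]
  V a = (1, -3, 5)
Solving gives a = (-3, 1, 1).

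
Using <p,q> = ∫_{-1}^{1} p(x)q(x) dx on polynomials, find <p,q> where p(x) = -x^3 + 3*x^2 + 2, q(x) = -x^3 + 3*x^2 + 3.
<p,q> = 906/35

Expand the product: p(x)·q(x) = x^6 - 6*x^5 + 9*x^4 - 5*x^3 + 15*x^2 + 6.
∫_{-1}^{1} of each monomial x^k gives [2/(k+1) if k even, 0 if k odd]. Integrating term-by-term (or equivalently evaluating the antiderivative F(x) = x^7/7 - x^6 + 9*x^5/5 - 5*x^4/4 + 5*x^3 + 6*x at the endpoints):
  F(1) − F(−1) = 1497/140 − (-2127/140) = 906/35.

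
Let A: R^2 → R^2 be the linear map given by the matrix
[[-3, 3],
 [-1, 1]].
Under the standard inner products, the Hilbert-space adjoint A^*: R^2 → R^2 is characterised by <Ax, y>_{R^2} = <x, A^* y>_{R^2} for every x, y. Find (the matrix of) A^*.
A^* = A^T =
[[-3, -1],
 [3, 1]]

For real matrices with standard dot products, the defining identity <Ax, y> = <x, A^* y> gives (Ax)^T y = x^T (A^*) y, i.e. x^T A^T y = x^T (A^*) y. Since this holds for all x, y, we must have A^* = A^T. Therefore
A^* =
[[-3, -1],
 [3, 1]].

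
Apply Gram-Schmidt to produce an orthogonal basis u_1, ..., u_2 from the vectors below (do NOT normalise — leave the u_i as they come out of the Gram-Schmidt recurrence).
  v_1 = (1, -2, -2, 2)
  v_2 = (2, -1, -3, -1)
Orthogonal basis:
  u_1 = (1, -2, -2, 2)
  u_2 = (18/13, 3/13, -23/13, -29/13)

Apply the Gram-Schmidt recurrence
  u_1 = v_1
  u_i = v_i − Σ_{j<i} ((v_i · u_j) / (u_j · u_j)) · u_j.

Step by step this gives:
  u_1 = (1, -2, -2, 2)
  u_2 = (18/13, 3/13, -23/13, -29/13)

Orthogonality check:
  u_2 · u_1 = 0 (should be 0)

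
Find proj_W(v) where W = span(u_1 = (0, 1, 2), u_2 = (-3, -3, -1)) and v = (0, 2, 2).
proj_W(v) = (3/7, 52/35, 79/35)

Set up U = [u_1 | ... | u_2] ∈ R^(3×2). The projector onto W = col(U) is P = U (U^T U)^(-1) U^T.
Compute U^T U =
  [5, -5]
  [-5, 19],
and U^T v = (6, -8).
Solve U^T U · c = U^T v for the coefficients: c = (37/35, -1/7). The projection is proj_W(v) = U c.
Check: (v - proj_W(v)) · u_1 = 0  (should be 0).
Check: (v - proj_W(v)) · u_2 = 0  (should be 0).
Result: proj_W(v) = (3/7, 52/35, 79/35).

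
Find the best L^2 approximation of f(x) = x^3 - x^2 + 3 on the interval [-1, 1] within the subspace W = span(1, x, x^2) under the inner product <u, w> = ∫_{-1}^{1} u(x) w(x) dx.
g(x) = -x^2 + 3*x/5 + 3

The best approximation g ∈ W is the orthogonal projection of f onto W. Writing g = a_0 + a_1 x + a_2 x^2, the coefficients solve the normal equations G · a = b where
  G_{ij} = <φ_i, φ_j> and b_i = <f, φ_i>, with φ_0 = 1, φ_1 = x, φ_2 = x^2.
G =
  [2, 0, 2/3]
  [0, 2/3, 0]
  [2/3, 0, 2/5],
b = (16/3, 2/5, 8/5).
Solving gives a_0 = 3, a_1 = 3/5, a_2 = -1, so
  g(x) = -x^2 + 3*x/5 + 3.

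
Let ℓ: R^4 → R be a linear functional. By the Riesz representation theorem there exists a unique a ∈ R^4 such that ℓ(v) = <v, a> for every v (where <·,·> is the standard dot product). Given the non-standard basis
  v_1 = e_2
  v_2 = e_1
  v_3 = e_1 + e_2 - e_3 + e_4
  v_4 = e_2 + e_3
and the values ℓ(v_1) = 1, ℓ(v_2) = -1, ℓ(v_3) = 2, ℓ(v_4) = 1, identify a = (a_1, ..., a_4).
a = (-1, 1, 0, 2)

Write a = (a_1, ..., a_4) in the standard basis. For each basis vector v_i, ℓ(v_i) = <v_i, a> is a linear equation in the a_j's. Collect the n equations into a matrix system V a = ℓ, where row i of V is v_i (expressed in the standard basis). Since V is invertible (lower-triangular with 1s on the diagonal, up to permutation), solve by back-substitution:
  V =
[[0, 1, 0, 0],
 [1, 0, 0, 0],
 [1, 1, -1, 1],
 [0, 1, 1, 0]]
  V a = (1, -1, 2, 1)
Solving gives a = (-1, 1, 0, 2).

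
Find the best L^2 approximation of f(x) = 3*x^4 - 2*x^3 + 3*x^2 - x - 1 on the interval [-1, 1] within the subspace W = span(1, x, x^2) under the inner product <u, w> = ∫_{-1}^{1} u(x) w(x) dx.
g(x) = 39*x^2/7 - 11*x/5 - 44/35

The best approximation g ∈ W is the orthogonal projection of f onto W. Writing g = a_0 + a_1 x + a_2 x^2, the coefficients solve the normal equations G · a = b where
  G_{ij} = <φ_i, φ_j> and b_i = <f, φ_i>, with φ_0 = 1, φ_1 = x, φ_2 = x^2.
G =
  [2, 0, 2/3]
  [0, 2/3, 0]
  [2/3, 0, 2/5],
b = (6/5, -22/15, 146/105).
Solving gives a_0 = -44/35, a_1 = -11/5, a_2 = 39/7, so
  g(x) = 39*x^2/7 - 11*x/5 - 44/35.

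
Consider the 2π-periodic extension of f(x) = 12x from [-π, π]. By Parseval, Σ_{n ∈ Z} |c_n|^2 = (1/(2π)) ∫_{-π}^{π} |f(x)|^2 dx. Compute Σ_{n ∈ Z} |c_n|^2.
Σ |c_n|^2 = 48π^2

Expand and integrate term by term over [-π, π]:
  ∫ (12x)^2 dx = 144·(2π^3/3); ∫ 2·12·(0)·x dx = 0 (odd integrand); ∫ 0^2 dx = 0·2π.
So (1/(2π)) ∫_{-π}^{π} (12x)^2 dx = 144π^2/3 + 0 = 48π^2.
Parseval ⇒ Σ |c_n|^2 = 48π^2.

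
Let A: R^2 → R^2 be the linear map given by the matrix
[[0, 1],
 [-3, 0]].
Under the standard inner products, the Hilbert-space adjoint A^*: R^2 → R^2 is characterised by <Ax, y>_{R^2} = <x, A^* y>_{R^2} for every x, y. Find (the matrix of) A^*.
A^* = A^T =
[[0, -3],
 [1, 0]]

For real matrices with standard dot products, the defining identity <Ax, y> = <x, A^* y> gives (Ax)^T y = x^T (A^*) y, i.e. x^T A^T y = x^T (A^*) y. Since this holds for all x, y, we must have A^* = A^T. Therefore
A^* =
[[0, -3],
 [1, 0]].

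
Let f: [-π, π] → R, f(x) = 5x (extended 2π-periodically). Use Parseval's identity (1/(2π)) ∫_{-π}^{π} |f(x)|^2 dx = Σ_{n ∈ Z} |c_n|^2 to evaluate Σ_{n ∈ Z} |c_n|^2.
Σ |c_n|^2 = 25π^2/3

Expand and integrate term by term over [-π, π]:
  ∫ (5x)^2 dx = 25·(2π^3/3); ∫ 2·5·(0)·x dx = 0 (odd integrand); ∫ 0^2 dx = 0·2π.
So (1/(2π)) ∫_{-π}^{π} (5x)^2 dx = 25π^2/3 + 0 = 25π^2/3.
Parseval ⇒ Σ |c_n|^2 = 25π^2/3.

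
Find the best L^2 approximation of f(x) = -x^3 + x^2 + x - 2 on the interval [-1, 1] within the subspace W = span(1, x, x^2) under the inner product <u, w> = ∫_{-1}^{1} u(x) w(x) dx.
g(x) = x^2 + 2*x/5 - 2

The best approximation g ∈ W is the orthogonal projection of f onto W. Writing g = a_0 + a_1 x + a_2 x^2, the coefficients solve the normal equations G · a = b where
  G_{ij} = <φ_i, φ_j> and b_i = <f, φ_i>, with φ_0 = 1, φ_1 = x, φ_2 = x^2.
G =
  [2, 0, 2/3]
  [0, 2/3, 0]
  [2/3, 0, 2/5],
b = (-10/3, 4/15, -14/15).
Solving gives a_0 = -2, a_1 = 2/5, a_2 = 1, so
  g(x) = x^2 + 2*x/5 - 2.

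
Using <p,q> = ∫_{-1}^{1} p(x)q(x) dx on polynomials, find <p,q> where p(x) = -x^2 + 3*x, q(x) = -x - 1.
<p,q> = -4/3

Expand the product: p(x)·q(x) = x^3 - 2*x^2 - 3*x.
∫_{-1}^{1} of each monomial x^k gives [2/(k+1) if k even, 0 if k odd]. Integrating term-by-term (or equivalently evaluating the antiderivative F(x) = x^4/4 - 2*x^3/3 - 3*x^2/2 at the endpoints):
  F(1) − F(−1) = -23/12 − (-7/12) = -4/3.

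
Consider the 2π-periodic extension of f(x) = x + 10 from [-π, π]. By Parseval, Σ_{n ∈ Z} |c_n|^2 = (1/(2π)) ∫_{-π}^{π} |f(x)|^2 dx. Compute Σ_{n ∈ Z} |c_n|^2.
Σ |c_n|^2 = π^2/3 + 100

Expand and integrate term by term over [-π, π]:
  ∫ (x)^2 dx = 1·(2π^3/3); ∫ 2·1·(10)·x dx = 0 (odd integrand); ∫ 10^2 dx = 100·2π.
So (1/(2π)) ∫_{-π}^{π} (x + 10)^2 dx = 1π^2/3 + 100 = π^2/3 + 100.
Parseval ⇒ Σ |c_n|^2 = π^2/3 + 100.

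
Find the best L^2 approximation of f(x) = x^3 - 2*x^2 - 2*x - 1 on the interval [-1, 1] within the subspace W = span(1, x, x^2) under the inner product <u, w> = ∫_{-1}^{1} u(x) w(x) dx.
g(x) = -2*x^2 - 7*x/5 - 1

The best approximation g ∈ W is the orthogonal projection of f onto W. Writing g = a_0 + a_1 x + a_2 x^2, the coefficients solve the normal equations G · a = b where
  G_{ij} = <φ_i, φ_j> and b_i = <f, φ_i>, with φ_0 = 1, φ_1 = x, φ_2 = x^2.
G =
  [2, 0, 2/3]
  [0, 2/3, 0]
  [2/3, 0, 2/5],
b = (-10/3, -14/15, -22/15).
Solving gives a_0 = -1, a_1 = -7/5, a_2 = -2, so
  g(x) = -2*x^2 - 7*x/5 - 1.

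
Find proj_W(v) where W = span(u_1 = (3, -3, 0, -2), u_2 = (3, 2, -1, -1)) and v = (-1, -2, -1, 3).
proj_W(v) = (-9/5, -6/5, 3/5, 3/5)

Set up U = [u_1 | ... | u_2] ∈ R^(4×2). The projector onto W = col(U) is P = U (U^T U)^(-1) U^T.
Compute U^T U =
  [22, 5]
  [5, 15],
and U^T v = (-3, -9).
Solve U^T U · c = U^T v for the coefficients: c = (0, -3/5). The projection is proj_W(v) = U c.
Check: (v - proj_W(v)) · u_1 = 0  (should be 0).
Check: (v - proj_W(v)) · u_2 = 0  (should be 0).
Result: proj_W(v) = (-9/5, -6/5, 3/5, 3/5).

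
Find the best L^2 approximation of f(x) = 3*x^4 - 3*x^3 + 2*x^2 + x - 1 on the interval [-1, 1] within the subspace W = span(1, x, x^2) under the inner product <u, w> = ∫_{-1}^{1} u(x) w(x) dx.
g(x) = 32*x^2/7 - 4*x/5 - 44/35

The best approximation g ∈ W is the orthogonal projection of f onto W. Writing g = a_0 + a_1 x + a_2 x^2, the coefficients solve the normal equations G · a = b where
  G_{ij} = <φ_i, φ_j> and b_i = <f, φ_i>, with φ_0 = 1, φ_1 = x, φ_2 = x^2.
G =
  [2, 0, 2/3]
  [0, 2/3, 0]
  [2/3, 0, 2/5],
b = (8/15, -8/15, 104/105).
Solving gives a_0 = -44/35, a_1 = -4/5, a_2 = 32/7, so
  g(x) = 32*x^2/7 - 4*x/5 - 44/35.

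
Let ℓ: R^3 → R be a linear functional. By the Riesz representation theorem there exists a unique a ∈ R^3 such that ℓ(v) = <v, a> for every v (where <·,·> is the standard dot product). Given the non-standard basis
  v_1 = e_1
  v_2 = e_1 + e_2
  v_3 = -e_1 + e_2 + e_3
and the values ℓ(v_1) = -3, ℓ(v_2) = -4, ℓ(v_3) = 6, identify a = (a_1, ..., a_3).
a = (-3, -1, 4)

Write a = (a_1, ..., a_3) in the standard basis. For each basis vector v_i, ℓ(v_i) = <v_i, a> is a linear equation in the a_j's. Collect the n equations into a matrix system V a = ℓ, where row i of V is v_i (expressed in the standard basis). Since V is invertible (lower-triangular with 1s on the diagonal, up to permutation), solve by back-substitution:
  V =
[[1, 0, 0],
 [1, 1, 0],
 [-1, 1, 1]]
  V a = (-3, -4, 6)
Solving gives a = (-3, -1, 4).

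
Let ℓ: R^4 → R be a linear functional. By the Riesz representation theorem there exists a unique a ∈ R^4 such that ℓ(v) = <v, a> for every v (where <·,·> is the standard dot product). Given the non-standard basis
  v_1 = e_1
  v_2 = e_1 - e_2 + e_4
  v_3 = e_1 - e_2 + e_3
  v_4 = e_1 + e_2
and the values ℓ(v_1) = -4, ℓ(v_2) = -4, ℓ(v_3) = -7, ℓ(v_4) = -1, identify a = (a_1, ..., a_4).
a = (-4, 3, 0, 3)

Write a = (a_1, ..., a_4) in the standard basis. For each basis vector v_i, ℓ(v_i) = <v_i, a> is a linear equation in the a_j's. Collect the n equations into a matrix system V a = ℓ, where row i of V is v_i (expressed in the standard basis). Since V is invertible (lower-triangular with 1s on the diagonal, up to permutation), solve by back-substitution:
  V =
[[1, 0, 0, 0],
 [1, -1, 0, 1],
 [1, -1, 1, 0],
 [1, 1, 0, 0]]
  V a = (-4, -4, -7, -1)
Solving gives a = (-4, 3, 0, 3).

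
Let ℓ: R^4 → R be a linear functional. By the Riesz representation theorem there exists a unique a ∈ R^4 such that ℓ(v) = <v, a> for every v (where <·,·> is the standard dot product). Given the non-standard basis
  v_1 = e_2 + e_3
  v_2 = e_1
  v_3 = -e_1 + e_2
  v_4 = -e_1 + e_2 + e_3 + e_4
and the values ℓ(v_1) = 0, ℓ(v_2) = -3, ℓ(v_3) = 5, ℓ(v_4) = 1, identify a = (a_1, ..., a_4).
a = (-3, 2, -2, -2)

Write a = (a_1, ..., a_4) in the standard basis. For each basis vector v_i, ℓ(v_i) = <v_i, a> is a linear equation in the a_j's. Collect the n equations into a matrix system V a = ℓ, where row i of V is v_i (expressed in the standard basis). Since V is invertible (lower-triangular with 1s on the diagonal, up to permutation), solve by back-substitution:
  V =
[[0, 1, 1, 0],
 [1, 0, 0, 0],
 [-1, 1, 0, 0],
 [-1, 1, 1, 1]]
  V a = (0, -3, 5, 1)
Solving gives a = (-3, 2, -2, -2).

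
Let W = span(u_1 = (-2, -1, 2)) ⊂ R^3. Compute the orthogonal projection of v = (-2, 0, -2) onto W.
proj_W(v) = (0, 0, 0)

Set up U = [u_1 | ... | u_1] ∈ R^(3×1). The projector onto W = col(U) is P = U (U^T U)^(-1) U^T.
Compute U^T U =
  [9],
and U^T v = (0).
Solve U^T U · c = U^T v for the coefficients: c = (0). The projection is proj_W(v) = U c.
Check: (v - proj_W(v)) · u_1 = 0  (should be 0).
Result: proj_W(v) = (0, 0, 0).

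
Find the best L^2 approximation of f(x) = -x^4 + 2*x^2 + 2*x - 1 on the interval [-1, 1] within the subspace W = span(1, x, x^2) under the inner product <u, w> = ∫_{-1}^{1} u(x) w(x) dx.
g(x) = 8*x^2/7 + 2*x - 32/35

The best approximation g ∈ W is the orthogonal projection of f onto W. Writing g = a_0 + a_1 x + a_2 x^2, the coefficients solve the normal equations G · a = b where
  G_{ij} = <φ_i, φ_j> and b_i = <f, φ_i>, with φ_0 = 1, φ_1 = x, φ_2 = x^2.
G =
  [2, 0, 2/3]
  [0, 2/3, 0]
  [2/3, 0, 2/5],
b = (-16/15, 4/3, -16/105).
Solving gives a_0 = -32/35, a_1 = 2, a_2 = 8/7, so
  g(x) = 8*x^2/7 + 2*x - 32/35.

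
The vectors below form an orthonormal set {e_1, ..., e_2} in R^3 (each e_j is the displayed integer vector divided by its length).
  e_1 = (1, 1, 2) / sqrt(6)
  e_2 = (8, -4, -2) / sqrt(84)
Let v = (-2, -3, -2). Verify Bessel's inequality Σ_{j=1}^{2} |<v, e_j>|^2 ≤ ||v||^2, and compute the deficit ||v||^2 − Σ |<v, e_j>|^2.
Σ |<v, e_j>|^2 = 27/2; ||v||^2 = 17; deficit = 7/2

Write each e_j = u_j / sqrt(<u_j, u_j>) where u_j is the displayed integer vector. Then <v, e_j> = <v, u_j> / sqrt(<u_j, u_j>), so |<v, e_j>|^2 = <v, u_j>^2 / <u_j, u_j>.
Coefficients: <v, e_1> = -9/sqrt(6), <v, e_2> = 0/sqrt(84).
Square and sum: Σ |<v, e_j>|^2 = 27/2.
Compute ||v||^2 = v·v = 17.
Deficit = 17 − 27/2 = 7/2 ≥ 0, confirming Bessel's inequality. (The deficit equals ||v − Σ <v,e_j> e_j||^2, the squared distance from v to span{e_j}.)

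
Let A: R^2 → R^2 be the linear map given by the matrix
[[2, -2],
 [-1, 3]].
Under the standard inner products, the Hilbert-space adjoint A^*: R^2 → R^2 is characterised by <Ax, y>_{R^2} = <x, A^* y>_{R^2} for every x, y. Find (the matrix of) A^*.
A^* = A^T =
[[2, -1],
 [-2, 3]]

For real matrices with standard dot products, the defining identity <Ax, y> = <x, A^* y> gives (Ax)^T y = x^T (A^*) y, i.e. x^T A^T y = x^T (A^*) y. Since this holds for all x, y, we must have A^* = A^T. Therefore
A^* =
[[2, -1],
 [-2, 3]].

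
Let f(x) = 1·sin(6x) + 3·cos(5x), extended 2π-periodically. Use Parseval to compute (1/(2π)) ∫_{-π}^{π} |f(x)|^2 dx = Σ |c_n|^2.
Σ |c_n|^2 = 5

Expand |f|^2 and use orthogonality of {sin(nx), cos(mx)} on [-π, π]:
  ∫_{-π}^{π} sin(nx)^2 dx = π, ∫ cos(mx)^2 dx = π, and cross terms integrate to 0.
So ∫_{-π}^{π} f(x)^2 dx = 1^2 · π + 3^2 · π = (1 + 9)π.
Divide by 2π: (1 + 9)/2 = 5.
By Parseval, this equals Σ |c_n|^2.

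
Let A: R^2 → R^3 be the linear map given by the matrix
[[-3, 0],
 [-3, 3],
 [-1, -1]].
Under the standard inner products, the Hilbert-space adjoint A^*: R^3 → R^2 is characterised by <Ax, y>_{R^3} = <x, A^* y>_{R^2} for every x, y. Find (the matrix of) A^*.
A^* = A^T =
[[-3, -3, -1],
 [0, 3, -1]]

For real matrices with standard dot products, the defining identity <Ax, y> = <x, A^* y> gives (Ax)^T y = x^T (A^*) y, i.e. x^T A^T y = x^T (A^*) y. Since this holds for all x, y, we must have A^* = A^T. Therefore
A^* =
[[-3, -3, -1],
 [0, 3, -1]].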